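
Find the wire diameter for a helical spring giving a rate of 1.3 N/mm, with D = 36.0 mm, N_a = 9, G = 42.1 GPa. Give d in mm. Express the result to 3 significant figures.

d = (8D³N_a·k / G)^(1/4) = (8·36.0³·9·1.3 / (42.1×10³))^0.25
  = (103.73)^0.25 = 3.1914 mm

3.19 mm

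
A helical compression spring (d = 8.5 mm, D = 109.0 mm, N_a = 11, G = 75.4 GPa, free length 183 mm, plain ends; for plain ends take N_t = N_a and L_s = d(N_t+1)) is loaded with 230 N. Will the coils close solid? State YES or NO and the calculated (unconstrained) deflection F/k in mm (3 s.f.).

k = Gd⁴/(8D³N_a) = (75.4×10³)(8.5⁴)/(8·109.0³·11) = 3.4537 N/mm
N_t = 11; L_s = 8.5·12 = 102 mm; δ_solid = L₀ − L_s = 183 − 102 = 81 mm
δ = F/k = 230/3.4537 = 66.595 mm
δ < δ_solid → spring does not go solid

NO, δ = 66.6 mm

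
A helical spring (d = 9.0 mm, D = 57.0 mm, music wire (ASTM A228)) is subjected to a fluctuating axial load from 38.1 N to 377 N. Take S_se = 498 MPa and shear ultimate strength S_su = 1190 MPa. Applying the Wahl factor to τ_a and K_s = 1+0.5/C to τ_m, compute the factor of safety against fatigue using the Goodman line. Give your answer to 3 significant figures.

8.24

C = D/d = 57.0/9.0 = 6.3333; K_W = (4C−1)/(4C−4)+0.615/C = 1.2377; K_s = 1+0.5/C = 1.0789
F_a = (F_max−F_min)/2 = 169.45 N; F_m = (F_max+F_min)/2 = 207.55 N
τ_a = K_W·8F_aD/(πd³) = 1.2377 × 33.739 = 41.759 MPa
τ_m = K_s·8F_mD/(πd³) = 1.0789 × 41.325 = 44.587 MPa
Goodman: 1/n_f = τ_a/S_se + τ_m/S_su = 41.759/498 + 44.587/1190 = 0.08385 + 0.03747 = 0.12132
n_f = 1/0.12132 = 8.242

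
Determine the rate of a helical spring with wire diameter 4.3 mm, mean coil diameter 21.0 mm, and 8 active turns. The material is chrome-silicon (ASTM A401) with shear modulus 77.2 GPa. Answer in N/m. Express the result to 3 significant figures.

k = Gd⁴/(8D³N_a) = (77.2×10³ × 4.3⁴) / (8 × 21.0³ × 8)
  = 2.63931e+07 / 592704 = 44.53 N/mm = 44530 N/m

44500 N/m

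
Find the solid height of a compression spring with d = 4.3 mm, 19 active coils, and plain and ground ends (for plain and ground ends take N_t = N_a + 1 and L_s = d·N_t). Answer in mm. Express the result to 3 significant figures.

86.0 mm

plain and ground ends: N_t = N_a + 1 = 19 + 1 = 20
L_s = d·N_t = 4.3 × 20 = 86 mm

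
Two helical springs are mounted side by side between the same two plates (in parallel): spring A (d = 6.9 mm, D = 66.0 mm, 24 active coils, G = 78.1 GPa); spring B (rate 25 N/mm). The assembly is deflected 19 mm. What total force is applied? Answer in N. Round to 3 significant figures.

k_A = Gd⁴/(8D³N_a) = (78.1×10³)(6.9⁴)/(8·66.0³·24) = 3.2071 N/mm
Parallel: k_eq = 3.2071 + 25 = 28.207 N/mm
F = k_eq·δ = 28.207·19 = 535.94 N

536 N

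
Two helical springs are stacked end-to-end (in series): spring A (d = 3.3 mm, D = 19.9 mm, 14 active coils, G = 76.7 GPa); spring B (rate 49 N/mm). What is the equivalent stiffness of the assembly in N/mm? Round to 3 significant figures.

8.51 N/mm

k_A = Gd⁴/(8D³N_a) = (76.7×10³)(3.3⁴)/(8·19.9³·14) = 10.306 N/mm
Series: 1/k_eq = 1/10.306 + 1/49 = 0.11744; k_eq = 8.5148 N/mm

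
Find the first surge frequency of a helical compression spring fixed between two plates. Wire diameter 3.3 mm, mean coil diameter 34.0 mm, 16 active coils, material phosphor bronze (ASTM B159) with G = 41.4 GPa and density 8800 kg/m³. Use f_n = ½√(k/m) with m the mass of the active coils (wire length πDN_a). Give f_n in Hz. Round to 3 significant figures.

k = Gd⁴/(8D³N_a) = (41.4×10³)(3.3⁴)/(8·34.0³·16) = 0.97591 N/mm = 975.91 N/m
Wire length L = πDN_a = π·34.0·16 = 1709 mm
m = ρ·(πd²/4)·L = 8800 × 8.553×10⁻⁶ m² × 1.709 m = 0.12863 kg
f_n = ½√(k/m) = 0.5·√(975.91/0.12863) = 0.5·√(7586.8) = 43.551 Hz

43.6 Hz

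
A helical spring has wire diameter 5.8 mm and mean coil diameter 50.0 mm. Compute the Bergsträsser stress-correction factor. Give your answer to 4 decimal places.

C = D/d = 50.0/5.8 = 8.6207
K_B = (4C+2)/(4C−3) = 36.483/31.483 = 1.1588

1.1588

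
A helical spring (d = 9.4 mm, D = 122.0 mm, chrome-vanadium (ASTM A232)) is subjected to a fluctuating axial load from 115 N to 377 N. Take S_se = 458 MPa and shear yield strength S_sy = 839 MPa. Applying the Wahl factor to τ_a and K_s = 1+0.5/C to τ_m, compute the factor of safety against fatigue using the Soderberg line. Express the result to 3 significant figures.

4.30

C = D/d = 122.0/9.4 = 12.9787; K_W = (4C−1)/(4C−4)+0.615/C = 1.1100; K_s = 1+0.5/C = 1.0385
F_a = (F_max−F_min)/2 = 131 N; F_m = (F_max+F_min)/2 = 246 N
τ_a = K_W·8F_aD/(πd³) = 1.1100 × 48.999 = 54.389 MPa
τ_m = K_s·8F_mD/(πd³) = 1.0385 × 92.013 = 95.558 MPa
Soderberg: 1/n_f = τ_a/S_se + τ_m/S_sy = 54.389/458 + 95.558/839 = 0.11875 + 0.11390 = 0.23265
n_f = 1/0.23265 = 4.298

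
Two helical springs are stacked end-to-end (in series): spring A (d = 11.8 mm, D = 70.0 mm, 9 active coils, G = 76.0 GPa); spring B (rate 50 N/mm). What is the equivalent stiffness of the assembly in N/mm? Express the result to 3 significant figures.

27.2 N/mm

k_A = Gd⁴/(8D³N_a) = (76.0×10³)(11.8⁴)/(8·70.0³·9) = 59.664 N/mm
Series: 1/k_eq = 1/59.664 + 1/50 = 0.03676; k_eq = 27.203 N/mm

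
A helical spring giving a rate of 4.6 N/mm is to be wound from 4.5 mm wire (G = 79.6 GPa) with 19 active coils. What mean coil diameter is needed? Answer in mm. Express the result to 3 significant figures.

D = (Gd⁴/(8N_a·k))^(1/3) = (79.6×10³·4.5⁴/(8·19·4.6))^(1/3)
  = (46683.3)^(1/3) = 36.0070 mm

36.0 mm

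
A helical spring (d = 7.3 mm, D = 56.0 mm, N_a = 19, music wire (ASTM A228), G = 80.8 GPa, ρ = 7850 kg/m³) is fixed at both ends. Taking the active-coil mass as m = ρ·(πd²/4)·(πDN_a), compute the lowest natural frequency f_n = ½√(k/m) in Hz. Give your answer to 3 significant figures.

44.2 Hz

k = Gd⁴/(8D³N_a) = (80.8×10³)(7.3⁴)/(8·56.0³·19) = 8.596 N/mm = 8596 N/m
Wire length L = πDN_a = π·56.0·19 = 3342.7 mm
m = ρ·(πd²/4)·L = 7850 × 41.854×10⁻⁶ m² × 3.3427 m = 1.0982 kg
f_n = ½√(k/m) = 0.5·√(8596/1.0982) = 0.5·√(7827.1) = 44.235 Hz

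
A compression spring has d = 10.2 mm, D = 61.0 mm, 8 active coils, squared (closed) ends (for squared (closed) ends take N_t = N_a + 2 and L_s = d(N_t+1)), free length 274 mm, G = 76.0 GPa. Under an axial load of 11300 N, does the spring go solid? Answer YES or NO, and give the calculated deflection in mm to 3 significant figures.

YES, δ = 200 mm

k = Gd⁴/(8D³N_a) = (76.0×10³)(10.2⁴)/(8·61.0³·8) = 56.63 N/mm
N_t = 10; L_s = 10.2·11 = 112.2 mm; δ_solid = L₀ − L_s = 274 − 112.2 = 161.8 mm
δ = F/k = 11300/56.63 = 199.54 mm
δ ≥ δ_solid → spring goes solid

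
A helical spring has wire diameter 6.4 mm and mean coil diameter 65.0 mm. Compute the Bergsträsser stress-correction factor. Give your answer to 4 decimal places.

C = D/d = 65.0/6.4 = 10.1562
K_B = (4C+2)/(4C−3) = 42.625/37.625 = 1.1329

1.1329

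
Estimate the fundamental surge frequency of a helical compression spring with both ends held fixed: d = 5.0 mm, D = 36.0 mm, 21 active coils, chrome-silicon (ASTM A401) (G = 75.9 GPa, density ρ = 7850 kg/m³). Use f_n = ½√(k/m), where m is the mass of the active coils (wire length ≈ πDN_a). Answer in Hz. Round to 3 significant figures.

64.3 Hz

k = Gd⁴/(8D³N_a) = (75.9×10³)(5.0⁴)/(8·36.0³·21) = 6.0521 N/mm = 6052.1 N/m
Wire length L = πDN_a = π·36.0·21 = 2375 mm
m = ρ·(πd²/4)·L = 7850 × 19.635×10⁻⁶ m² × 2.375 m = 0.36608 kg
f_n = ½√(k/m) = 0.5·√(6052.1/0.36608) = 0.5·√(16532) = 64.289 Hz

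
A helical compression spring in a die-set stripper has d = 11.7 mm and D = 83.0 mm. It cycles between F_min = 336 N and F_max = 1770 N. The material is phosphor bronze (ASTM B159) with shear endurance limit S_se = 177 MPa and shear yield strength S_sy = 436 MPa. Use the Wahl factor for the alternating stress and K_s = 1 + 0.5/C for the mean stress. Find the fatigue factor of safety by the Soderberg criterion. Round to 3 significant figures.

C = D/d = 83.0/11.7 = 7.0940; K_W = (4C−1)/(4C−4)+0.615/C = 1.2098; K_s = 1+0.5/C = 1.0705
F_a = (F_max−F_min)/2 = 717 N; F_m = (F_max+F_min)/2 = 1053 N
τ_a = K_W·8F_aD/(πd³) = 1.2098 × 94.619 = 114.47 MPa
τ_m = K_s·8F_mD/(πd³) = 1.0705 × 138.96 = 148.75 MPa
Soderberg: 1/n_f = τ_a/S_se + τ_m/S_sy = 114.47/177 + 148.75/436 = 0.64671 + 0.34118 = 0.98789
n_f = 1/0.98789 = 1.012

1.01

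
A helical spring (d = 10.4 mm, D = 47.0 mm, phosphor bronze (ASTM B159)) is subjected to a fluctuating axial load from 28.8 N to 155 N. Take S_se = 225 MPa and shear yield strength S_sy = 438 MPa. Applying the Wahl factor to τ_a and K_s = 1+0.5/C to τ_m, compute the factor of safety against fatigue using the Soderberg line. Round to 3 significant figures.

C = D/d = 47.0/10.4 = 4.5192; K_W = (4C−1)/(4C−4)+0.615/C = 1.3492; K_s = 1+0.5/C = 1.1106
F_a = (F_max−F_min)/2 = 63.1 N; F_m = (F_max+F_min)/2 = 91.9 N
τ_a = K_W·8F_aD/(πd³) = 1.3492 × 6.7138 = 9.0582 MPa
τ_m = K_s·8F_mD/(πd³) = 1.1106 × 9.7781 = 10.86 MPa
Soderberg: 1/n_f = τ_a/S_se + τ_m/S_sy = 9.0582/225 + 10.86/438 = 0.04026 + 0.02479 = 0.065053
n_f = 1/0.065053 = 15.37

15.4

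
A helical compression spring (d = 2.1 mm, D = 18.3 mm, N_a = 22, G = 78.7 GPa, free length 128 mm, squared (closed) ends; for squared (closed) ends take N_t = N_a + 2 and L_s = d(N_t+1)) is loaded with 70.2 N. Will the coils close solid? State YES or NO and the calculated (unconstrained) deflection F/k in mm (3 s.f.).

k = Gd⁴/(8D³N_a) = (78.7×10³)(2.1⁴)/(8·18.3³·22) = 1.419 N/mm
N_t = 24; L_s = 2.1·25 = 52.5 mm; δ_solid = L₀ − L_s = 128 − 52.5 = 75.5 mm
δ = F/k = 70.2/1.419 = 49.471 mm
δ < δ_solid → spring does not go solid

NO, δ = 49.5 mm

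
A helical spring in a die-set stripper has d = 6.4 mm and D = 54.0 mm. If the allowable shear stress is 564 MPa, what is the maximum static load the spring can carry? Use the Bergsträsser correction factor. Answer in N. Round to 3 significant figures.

C = D/d = 54.0/6.4 = 8.4375
K_B = (4C+2)/(4C−3) = 35.750/30.750 = 1.1626
τ_max = K·8FD/(πd³) → F_max = τ_allow·πd³/(8DK)
F_max = 564·π·6.4³/(8·54.0·1.1626) = 4.6448e+05/502.24 = 924.81 N

925 N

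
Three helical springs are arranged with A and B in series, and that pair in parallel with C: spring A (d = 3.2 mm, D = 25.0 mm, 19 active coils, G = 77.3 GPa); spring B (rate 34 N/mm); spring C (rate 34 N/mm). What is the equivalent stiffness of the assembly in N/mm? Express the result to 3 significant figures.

k_A = Gd⁴/(8D³N_a) = (77.3×10³)(3.2⁴)/(8·25.0³·19) = 3.4128 N/mm
Springs A,B series: k_AB = 1/(1/3.4128+1/34) = 3.1015 N/mm; parallel with C: k_eq = 3.1015+34 = 37.102 N/mm

37.1 N/mm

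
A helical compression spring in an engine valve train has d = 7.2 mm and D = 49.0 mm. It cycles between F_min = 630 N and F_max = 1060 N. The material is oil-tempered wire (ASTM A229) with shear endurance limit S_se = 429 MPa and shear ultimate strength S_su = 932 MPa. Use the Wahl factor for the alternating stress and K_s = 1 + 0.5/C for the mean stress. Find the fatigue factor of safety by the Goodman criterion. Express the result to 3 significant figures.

C = D/d = 49.0/7.2 = 6.8056; K_W = (4C−1)/(4C−4)+0.615/C = 1.2196; K_s = 1+0.5/C = 1.0735
F_a = (F_max−F_min)/2 = 215 N; F_m = (F_max+F_min)/2 = 845 N
τ_a = K_W·8F_aD/(πd³) = 1.2196 × 71.875 = 87.655 MPa
τ_m = K_s·8F_mD/(πd³) = 1.0735 × 282.49 = 303.24 MPa
Goodman: 1/n_f = τ_a/S_se + τ_m/S_su = 87.655/429 + 303.24/932 = 0.20432 + 0.32536 = 0.52969
n_f = 1/0.52969 = 1.888

1.89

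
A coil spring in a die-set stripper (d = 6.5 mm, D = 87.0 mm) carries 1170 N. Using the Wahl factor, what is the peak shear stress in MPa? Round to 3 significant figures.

1040 MPa

Spring index C = D/d = 87.0/6.5 = 13.3846
K_W = (4C−1)/(4C−4) + 0.615/C = 52.538/49.538 + 0.0459 = 1.1065
τ₀ = 8FD/(πd³) = 8·1170·87.0/(π·6.5³) = 814320/862.76 = 943.85 MPa
τ_max = K·τ₀ = 1.1065 × 943.85 = 1044.4 MPa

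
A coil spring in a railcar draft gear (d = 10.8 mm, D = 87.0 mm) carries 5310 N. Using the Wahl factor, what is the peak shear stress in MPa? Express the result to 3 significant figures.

1100 MPa

Spring index C = D/d = 87.0/10.8 = 8.0556
K_W = (4C−1)/(4C−4) + 0.615/C = 31.222/28.222 + 0.0763 = 1.1826
τ₀ = 8FD/(πd³) = 8·5310·87.0/(π·10.8³) = 3.69576e+06/3957.5 = 933.86 MPa
τ_max = K·τ₀ = 1.1826 × 933.86 = 1104.4 MPa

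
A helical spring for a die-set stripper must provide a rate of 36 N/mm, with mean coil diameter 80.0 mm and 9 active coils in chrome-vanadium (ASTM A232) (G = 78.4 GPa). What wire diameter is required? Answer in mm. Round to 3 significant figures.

11.4 mm

d = (8D³N_a·k / G)^(1/4) = (8·80.0³·9·36 / (78.4×10³))^0.25
  = (16927)^0.25 = 11.4064 mm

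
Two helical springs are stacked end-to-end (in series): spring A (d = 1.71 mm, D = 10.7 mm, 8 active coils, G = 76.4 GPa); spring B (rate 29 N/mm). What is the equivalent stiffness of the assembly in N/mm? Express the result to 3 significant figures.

k_A = Gd⁴/(8D³N_a) = (76.4×10³)(1.71⁴)/(8·10.7³·8) = 8.3319 N/mm
Series: 1/k_eq = 1/8.3319 + 1/29 = 0.1545; k_eq = 6.4724 N/mm

6.47 N/mm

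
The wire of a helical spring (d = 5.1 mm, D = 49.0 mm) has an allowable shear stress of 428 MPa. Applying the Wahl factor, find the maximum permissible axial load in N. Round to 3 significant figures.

C = D/d = 49.0/5.1 = 9.6078
K_W = (4C−1)/(4C−4) + 0.615/C = 37.431/34.431 + 0.0640 = 1.1511
τ_max = K·8FD/(πd³) → F_max = τ_allow·πd³/(8DK)
F_max = 428·π·5.1³/(8·49.0·1.1511) = 1.7836e+05/451.25 = 395.27 N

395 N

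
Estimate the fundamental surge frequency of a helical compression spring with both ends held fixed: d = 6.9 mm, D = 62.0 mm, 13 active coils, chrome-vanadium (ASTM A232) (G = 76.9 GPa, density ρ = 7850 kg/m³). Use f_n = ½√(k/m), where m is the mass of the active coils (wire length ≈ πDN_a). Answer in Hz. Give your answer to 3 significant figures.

48.6 Hz

k = Gd⁴/(8D³N_a) = (76.9×10³)(6.9⁴)/(8·62.0³·13) = 7.0326 N/mm = 7032.6 N/m
Wire length L = πDN_a = π·62.0·13 = 2532.1 mm
m = ρ·(πd²/4)·L = 7850 × 37.393×10⁻⁶ m² × 2.5321 m = 0.74326 kg
f_n = ½√(k/m) = 0.5·√(7032.6/0.74326) = 0.5·√(9461.8) = 48.636 Hz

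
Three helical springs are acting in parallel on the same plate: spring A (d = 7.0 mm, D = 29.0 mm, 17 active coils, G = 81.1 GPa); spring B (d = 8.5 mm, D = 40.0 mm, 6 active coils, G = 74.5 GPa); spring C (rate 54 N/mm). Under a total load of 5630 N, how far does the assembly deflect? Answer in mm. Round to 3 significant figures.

k_A = Gd⁴/(8D³N_a) = (81.1×10³)(7.0⁴)/(8·29.0³·17) = 58.706 N/mm
k_B = Gd⁴/(8D³N_a) = (74.5×10³)(8.5⁴)/(8·40.0³·6) = 126.59 N/mm
Parallel: k_eq = 58.706 + 126.59 + 54 = 239.3 N/mm
δ = F/k_eq = 5630/239.3 = 23.527 mm

23.5 mm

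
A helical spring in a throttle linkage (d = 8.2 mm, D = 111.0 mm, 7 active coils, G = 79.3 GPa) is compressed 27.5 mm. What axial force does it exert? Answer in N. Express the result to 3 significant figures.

k = Gd⁴/(8D³N_a) = (79.3×10³)(8.2⁴)/(8·111.0³·7) = 4.6814 N/mm
F = k·δ = 4.6814 × 27.5 = 128.74 N

129 N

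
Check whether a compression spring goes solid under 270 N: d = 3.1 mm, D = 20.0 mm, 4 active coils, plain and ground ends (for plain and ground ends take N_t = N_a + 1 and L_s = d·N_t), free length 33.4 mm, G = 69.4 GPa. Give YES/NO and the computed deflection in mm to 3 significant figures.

k = Gd⁴/(8D³N_a) = (69.4×10³)(3.1⁴)/(8·20.0³·4) = 25.036 N/mm
N_t = 5; L_s = 3.1·5 = 15.5 mm; δ_solid = L₀ − L_s = 33.4 − 15.5 = 17.9 mm
δ = F/k = 270/25.036 = 10.784 mm
δ < δ_solid → spring does not go solid

NO, δ = 10.8 mm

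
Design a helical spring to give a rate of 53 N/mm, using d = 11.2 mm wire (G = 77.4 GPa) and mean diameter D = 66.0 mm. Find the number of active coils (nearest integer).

N_a = Gd⁴/(8D³k) = (77.4×10³ × 11.2⁴)/(8 × 66.0³ × 53)
    = 1.2179e+09 / 1.21898e+08 = 9.991 → 10 coils

10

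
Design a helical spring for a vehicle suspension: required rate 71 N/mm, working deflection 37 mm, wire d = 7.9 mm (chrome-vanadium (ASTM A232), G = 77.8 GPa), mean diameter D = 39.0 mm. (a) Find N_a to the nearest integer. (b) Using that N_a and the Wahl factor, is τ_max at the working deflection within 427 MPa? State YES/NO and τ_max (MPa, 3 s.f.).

N_a = Gd⁴/(8D³k) = (77.8×10³)(7.9⁴)/(8·39.0³·71) = 8.994 → N_a = 9
Actual rate k = Gd⁴/(8D³·9) = 70.952 N/mm
Working load F = kδ = 70.952·37 = 2625.2 N
C = 39.0/7.9 = 4.9367; K_W = (4C−1)/(4C−4)+0.615/C = 1.3151
τ_max = K_W·8FD/(πd³) = 1.3151·528.79 = 695.41 MPa
τ_max > 427 MPa → exceeds allowable

(a) 9 coils; (b) NO, τ_max = 695 MPa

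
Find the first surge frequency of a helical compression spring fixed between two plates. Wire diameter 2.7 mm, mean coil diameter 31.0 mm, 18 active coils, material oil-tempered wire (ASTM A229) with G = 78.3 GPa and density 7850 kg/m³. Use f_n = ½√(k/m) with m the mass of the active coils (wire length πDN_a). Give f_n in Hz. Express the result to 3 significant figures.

55.5 Hz

k = Gd⁴/(8D³N_a) = (78.3×10³)(2.7⁴)/(8·31.0³·18) = 0.96999 N/mm = 969.99 N/m
Wire length L = πDN_a = π·31.0·18 = 1753 mm
m = ρ·(πd²/4)·L = 7850 × 5.7256×10⁻⁶ m² × 1.753 m = 0.07879 kg
f_n = ½√(k/m) = 0.5·√(969.99/0.07879) = 0.5·√(12311) = 55.478 Hz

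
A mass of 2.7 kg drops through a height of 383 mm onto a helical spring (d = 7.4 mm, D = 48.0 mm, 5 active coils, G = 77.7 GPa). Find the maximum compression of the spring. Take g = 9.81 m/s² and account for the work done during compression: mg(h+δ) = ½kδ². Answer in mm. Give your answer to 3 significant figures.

k = Gd⁴/(8D³N_a) = (77.7×10³)(7.4⁴)/(8·48.0³·5) = 52.67 N/mm
W = mg = 2.7 × 9.81 = 26.487 N
½kδ² − Wδ − Wh = 0 → δ = (W + √(W² + 2kWh))/k
δ = (26.487 + √(701.56 + 1.06863e+06))/52.67 = (26.487 + 1034.1)/52.67 = 20.136 mm

20.1 mm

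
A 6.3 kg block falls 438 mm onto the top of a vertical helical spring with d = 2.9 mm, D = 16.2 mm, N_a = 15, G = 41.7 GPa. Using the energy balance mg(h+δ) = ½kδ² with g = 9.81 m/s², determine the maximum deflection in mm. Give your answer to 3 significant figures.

108 mm

k = Gd⁴/(8D³N_a) = (41.7×10³)(2.9⁴)/(8·16.2³·15) = 5.781 N/mm
W = mg = 6.3 × 9.81 = 61.803 N
½kδ² − Wδ − Wh = 0 → δ = (W + √(W² + 2kWh))/k
δ = (61.803 + √(3819.6 + 312979))/5.781 = (61.803 + 562.85)/5.781 = 108.05 mm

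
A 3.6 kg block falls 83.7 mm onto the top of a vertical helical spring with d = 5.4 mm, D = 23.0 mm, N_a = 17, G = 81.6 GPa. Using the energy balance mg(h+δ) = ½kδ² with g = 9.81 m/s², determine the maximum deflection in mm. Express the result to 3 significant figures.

k = Gd⁴/(8D³N_a) = (81.6×10³)(5.4⁴)/(8·23.0³·17) = 41.932 N/mm
W = mg = 3.6 × 9.81 = 35.316 N
½kδ² − Wδ − Wh = 0 → δ = (W + √(W² + 2kWh))/k
δ = (35.316 + √(1247.2 + 247896))/41.932 = (35.316 + 499.14)/41.932 = 12.746 mm

12.7 mm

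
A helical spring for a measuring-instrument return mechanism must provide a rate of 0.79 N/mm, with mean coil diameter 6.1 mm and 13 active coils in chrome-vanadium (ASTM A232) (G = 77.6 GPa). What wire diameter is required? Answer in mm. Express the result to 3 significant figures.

0.700 mm

d = (8D³N_a·k / G)^(1/4) = (8·6.1³·13·0.79 / (77.6×10³))^0.25
  = (0.24032)^0.25 = 0.7002 mm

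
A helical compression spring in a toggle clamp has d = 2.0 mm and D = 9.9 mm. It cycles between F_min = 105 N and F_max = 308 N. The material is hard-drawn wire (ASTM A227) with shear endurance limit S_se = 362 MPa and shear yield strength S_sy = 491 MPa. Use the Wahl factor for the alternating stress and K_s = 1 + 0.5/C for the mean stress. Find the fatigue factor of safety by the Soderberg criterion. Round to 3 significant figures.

C = D/d = 9.9/2.0 = 4.9500; K_W = (4C−1)/(4C−4)+0.615/C = 1.3141; K_s = 1+0.5/C = 1.1010
F_a = (F_max−F_min)/2 = 101.5 N; F_m = (F_max+F_min)/2 = 206.5 N
τ_a = K_W·8F_aD/(πd³) = 1.3141 × 319.85 = 420.32 MPa
τ_m = K_s·8F_mD/(πd³) = 1.1010 × 650.74 = 716.47 MPa
Soderberg: 1/n_f = τ_a/S_se + τ_m/S_sy = 420.32/362 + 716.47/491 = 1.16112 + 1.45920 = 2.6203
n_f = 1/2.6203 = 0.3816

0.382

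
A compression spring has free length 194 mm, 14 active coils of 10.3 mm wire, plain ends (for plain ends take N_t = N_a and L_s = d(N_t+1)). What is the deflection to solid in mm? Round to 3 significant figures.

N_t = 14; L_s = 10.3·15 = 154.5 mm
δ_solid = L₀ − L_s = 194 − 154.5 = 39.5 mm

39.5 mm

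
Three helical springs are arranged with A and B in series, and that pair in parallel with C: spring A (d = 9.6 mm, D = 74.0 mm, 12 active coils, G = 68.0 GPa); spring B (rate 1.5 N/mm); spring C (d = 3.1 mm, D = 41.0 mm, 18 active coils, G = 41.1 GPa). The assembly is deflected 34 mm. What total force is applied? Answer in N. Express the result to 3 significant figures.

k_A = Gd⁴/(8D³N_a) = (68.0×10³)(9.6⁴)/(8·74.0³·12) = 14.847 N/mm
k_C = Gd⁴/(8D³N_a) = (41.1×10³)(3.1⁴)/(8·41.0³·18) = 0.38245 N/mm
Springs A,B series: k_AB = 1/(1/14.847+1/1.5) = 1.3624 N/mm; parallel with C: k_eq = 1.3624+0.38245 = 1.7448 N/mm
F = k_eq·δ = 1.7448·34 = 59.323 N

59.3 N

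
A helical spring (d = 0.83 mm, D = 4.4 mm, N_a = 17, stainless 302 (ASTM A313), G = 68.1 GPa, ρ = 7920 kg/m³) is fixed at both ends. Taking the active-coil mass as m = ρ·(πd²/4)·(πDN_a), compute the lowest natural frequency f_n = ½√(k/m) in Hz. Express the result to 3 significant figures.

832 Hz

k = Gd⁴/(8D³N_a) = (68.1×10³)(0.83⁴)/(8·4.4³·17) = 2.7897 N/mm = 2789.7 N/m
Wire length L = πDN_a = π·4.4·17 = 234.99 mm
m = ρ·(πd²/4)·L = 7920 × 0.54106×10⁻⁶ m² × 0.23499 m = 0.001007 kg
f_n = ½√(k/m) = 0.5·√(2789.7/0.001007) = 0.5·√(2.7704e+06) = 832.22 Hz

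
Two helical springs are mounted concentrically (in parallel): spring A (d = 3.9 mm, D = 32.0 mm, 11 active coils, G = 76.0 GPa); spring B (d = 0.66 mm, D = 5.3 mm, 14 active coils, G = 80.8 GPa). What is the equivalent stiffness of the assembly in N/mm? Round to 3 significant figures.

7.02 N/mm

k_A = Gd⁴/(8D³N_a) = (76.0×10³)(3.9⁴)/(8·32.0³·11) = 6.0973 N/mm
k_B = Gd⁴/(8D³N_a) = (80.8×10³)(0.66⁴)/(8·5.3³·14) = 0.91948 N/mm
Parallel: k_eq = 6.0973 + 0.91948 = 7.0168 N/mm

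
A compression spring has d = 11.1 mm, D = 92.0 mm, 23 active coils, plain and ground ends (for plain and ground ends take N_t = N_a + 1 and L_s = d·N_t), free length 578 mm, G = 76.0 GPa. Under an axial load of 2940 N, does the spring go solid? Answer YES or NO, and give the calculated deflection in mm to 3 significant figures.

YES, δ = 365 mm

k = Gd⁴/(8D³N_a) = (76.0×10³)(11.1⁴)/(8·92.0³·23) = 8.0524 N/mm
N_t = 24; L_s = 11.1·24 = 266.4 mm; δ_solid = L₀ − L_s = 578 − 266.4 = 311.6 mm
δ = F/k = 2940/8.0524 = 365.11 mm
δ ≥ δ_solid → spring goes solid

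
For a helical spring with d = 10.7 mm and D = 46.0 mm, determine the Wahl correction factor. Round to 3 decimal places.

1.370

C = D/d = 46.0/10.7 = 4.2991
K_W = (4C−1)/(4C−4) + 0.615/C = 16.196/13.196 + 0.1431 = 1.3704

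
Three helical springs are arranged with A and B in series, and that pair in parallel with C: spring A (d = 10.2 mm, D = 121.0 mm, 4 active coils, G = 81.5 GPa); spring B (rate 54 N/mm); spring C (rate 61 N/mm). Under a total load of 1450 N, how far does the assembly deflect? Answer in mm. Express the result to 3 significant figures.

k_A = Gd⁴/(8D³N_a) = (81.5×10³)(10.2⁴)/(8·121.0³·4) = 15.562 N/mm
Springs A,B series: k_AB = 1/(1/15.562+1/54) = 12.08 N/mm; parallel with C: k_eq = 12.08+61 = 73.08 N/mm
δ = F/k_eq = 1450/73.08 = 19.841 mm

19.8 mm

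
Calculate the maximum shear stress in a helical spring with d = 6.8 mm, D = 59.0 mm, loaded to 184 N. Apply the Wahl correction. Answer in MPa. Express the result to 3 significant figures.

103 MPa

Spring index C = D/d = 59.0/6.8 = 8.6765
K_W = (4C−1)/(4C−4) + 0.615/C = 33.706/30.706 + 0.0709 = 1.1686
τ₀ = 8FD/(πd³) = 8·184·59.0/(π·6.8³) = 86848/987.82 = 87.919 MPa
τ_max = K·τ₀ = 1.1686 × 87.919 = 102.74 MPa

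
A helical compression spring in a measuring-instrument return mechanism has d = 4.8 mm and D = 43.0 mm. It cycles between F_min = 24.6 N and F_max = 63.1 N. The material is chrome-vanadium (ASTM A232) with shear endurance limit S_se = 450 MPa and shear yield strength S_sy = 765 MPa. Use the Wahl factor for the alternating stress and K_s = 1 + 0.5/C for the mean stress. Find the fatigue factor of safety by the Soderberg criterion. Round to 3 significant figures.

C = D/d = 43.0/4.8 = 8.9583; K_W = (4C−1)/(4C−4)+0.615/C = 1.1629; K_s = 1+0.5/C = 1.0558
F_a = (F_max−F_min)/2 = 19.25 N; F_m = (F_max+F_min)/2 = 43.85 N
τ_a = K_W·8F_aD/(πd³) = 1.1629 × 19.06 = 22.164 MPa
τ_m = K_s·8F_mD/(πd³) = 1.0558 × 43.416 = 45.84 MPa
Soderberg: 1/n_f = τ_a/S_se + τ_m/S_sy = 22.164/450 + 45.84/765 = 0.04925 + 0.05992 = 0.10918
n_f = 1/0.10918 = 9.16

9.16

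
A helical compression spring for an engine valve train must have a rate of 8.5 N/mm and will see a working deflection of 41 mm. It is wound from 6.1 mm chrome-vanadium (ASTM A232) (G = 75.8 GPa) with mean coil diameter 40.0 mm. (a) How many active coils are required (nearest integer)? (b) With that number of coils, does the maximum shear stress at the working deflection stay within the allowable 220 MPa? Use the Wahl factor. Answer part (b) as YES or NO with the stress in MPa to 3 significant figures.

N_a = Gd⁴/(8D³k) = (75.8×10³)(6.1⁴)/(8·40.0³·8.5) = 24.12 → N_a = 24
Actual rate k = Gd⁴/(8D³·24) = 8.541 N/mm
Working load F = kδ = 8.541·41 = 350.18 N
C = 40.0/6.1 = 6.5574; K_W = (4C−1)/(4C−4)+0.615/C = 1.2287
τ_max = K_W·8FD/(πd³) = 1.2287·157.15 = 193.09 MPa
τ_max ≤ 220 MPa → acceptable

(a) 24 coils; (b) YES, τ_max = 193 MPa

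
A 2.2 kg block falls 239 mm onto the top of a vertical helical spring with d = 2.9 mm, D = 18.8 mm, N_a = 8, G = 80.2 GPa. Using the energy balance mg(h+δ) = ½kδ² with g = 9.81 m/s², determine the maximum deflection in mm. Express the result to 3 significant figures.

k = Gd⁴/(8D³N_a) = (80.2×10³)(2.9⁴)/(8·18.8³·8) = 13.339 N/mm
W = mg = 2.2 × 9.81 = 21.582 N
½kδ² − Wδ − Wh = 0 → δ = (W + √(W² + 2kWh))/k
δ = (21.582 + √(465.78 + 137604))/13.339 = (21.582 + 371.58)/13.339 = 29.475 mm

29.5 mm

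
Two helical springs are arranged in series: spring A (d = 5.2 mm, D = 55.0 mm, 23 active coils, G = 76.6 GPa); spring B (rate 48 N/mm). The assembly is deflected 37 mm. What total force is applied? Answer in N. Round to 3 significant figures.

k_A = Gd⁴/(8D³N_a) = (76.6×10³)(5.2⁴)/(8·55.0³·23) = 1.8295 N/mm
Series: 1/k_eq = 1/1.8295 + 1/48 = 0.56743; k_eq = 1.7623 N/mm
F = k_eq·δ = 1.7623·37 = 65.207 N

65.2 N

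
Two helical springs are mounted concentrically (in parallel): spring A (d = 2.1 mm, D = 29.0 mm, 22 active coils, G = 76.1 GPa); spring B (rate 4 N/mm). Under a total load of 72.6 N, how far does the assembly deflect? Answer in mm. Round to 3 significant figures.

16.7 mm

k_A = Gd⁴/(8D³N_a) = (76.1×10³)(2.1⁴)/(8·29.0³·22) = 0.34479 N/mm
Parallel: k_eq = 0.34479 + 4 = 4.3448 N/mm
δ = F/k_eq = 72.6/4.3448 = 16.71 mm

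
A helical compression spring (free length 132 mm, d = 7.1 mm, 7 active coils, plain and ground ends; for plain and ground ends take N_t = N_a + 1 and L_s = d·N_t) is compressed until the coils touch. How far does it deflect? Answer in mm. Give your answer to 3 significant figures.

75.2 mm

N_t = 8; L_s = 7.1·8 = 56.8 mm
δ_solid = L₀ − L_s = 132 − 56.8 = 75.2 mm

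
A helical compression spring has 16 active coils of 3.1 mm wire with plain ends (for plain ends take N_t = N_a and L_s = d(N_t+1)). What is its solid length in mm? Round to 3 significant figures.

plain ends: N_t = N_a = 16
L_s = d·(N_t+1) = 3.1 × 17 = 52.7 mm

52.7 mm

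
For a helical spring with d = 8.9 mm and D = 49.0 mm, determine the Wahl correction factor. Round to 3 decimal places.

C = D/d = 49.0/8.9 = 5.5056
K_W = (4C−1)/(4C−4) + 0.615/C = 21.022/18.022 + 0.1117 = 1.2782

1.278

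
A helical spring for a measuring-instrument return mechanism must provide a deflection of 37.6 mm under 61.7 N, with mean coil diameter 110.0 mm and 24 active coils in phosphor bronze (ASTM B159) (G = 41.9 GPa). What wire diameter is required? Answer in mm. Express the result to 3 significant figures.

10.0 mm

Required rate k = F/δ = 61.7/37.6 = 1.641 N/mm
d = (8D³N_a·k / G)^(1/4) = (8·110.0³·24·1.641 / (41.9×10³))^0.25
  = (10008)^0.25 = 10.0021 mm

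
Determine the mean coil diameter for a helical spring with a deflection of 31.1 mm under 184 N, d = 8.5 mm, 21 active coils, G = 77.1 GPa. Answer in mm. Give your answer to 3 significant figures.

Required rate k = F/δ = 184/31.1 = 5.9164 N/mm
D = (Gd⁴/(8N_a·k))^(1/3) = (77.1×10³·8.5⁴/(8·21·5.9164))^(1/3)
  = (404915)^(1/3) = 73.9812 mm

74.0 mm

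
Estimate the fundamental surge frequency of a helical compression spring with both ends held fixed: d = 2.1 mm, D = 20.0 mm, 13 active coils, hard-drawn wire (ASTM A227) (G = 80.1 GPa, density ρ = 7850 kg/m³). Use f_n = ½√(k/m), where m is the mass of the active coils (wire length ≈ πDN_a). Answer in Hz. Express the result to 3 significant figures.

k = Gd⁴/(8D³N_a) = (80.1×10³)(2.1⁴)/(8·20.0³·13) = 1.8723 N/mm = 1872.3 N/m
Wire length L = πDN_a = π·20.0·13 = 816.81 mm
m = ρ·(πd²/4)·L = 7850 × 3.4636×10⁻⁶ m² × 0.81681 m = 0.022209 kg
f_n = ½√(k/m) = 0.5·√(1872.3/0.022209) = 0.5·√(84307) = 145.18 Hz

145 Hz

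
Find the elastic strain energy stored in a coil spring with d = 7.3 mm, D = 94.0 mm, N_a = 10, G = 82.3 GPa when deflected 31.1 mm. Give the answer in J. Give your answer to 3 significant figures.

1.70 J

k = Gd⁴/(8D³N_a) = (82.3×10³)(7.3⁴)/(8·94.0³·10) = 3.5174 N/mm
U = ½kδ² = 0.5 × 3.5174 × 31.1² = 1701 N·mm = 1.701 J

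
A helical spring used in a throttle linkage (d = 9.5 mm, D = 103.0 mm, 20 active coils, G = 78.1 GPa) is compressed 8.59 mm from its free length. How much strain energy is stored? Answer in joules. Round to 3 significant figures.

0.134 J

k = Gd⁴/(8D³N_a) = (78.1×10³)(9.5⁴)/(8·103.0³·20) = 3.6384 N/mm
U = ½kδ² = 0.5 × 3.6384 × 8.59² = 134.24 N·mm = 0.13424 J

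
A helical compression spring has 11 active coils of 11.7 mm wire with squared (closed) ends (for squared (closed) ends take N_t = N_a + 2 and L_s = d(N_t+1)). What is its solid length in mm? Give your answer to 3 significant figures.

164 mm

squared (closed) ends: N_t = N_a + 2 = 11 + 2 = 13
L_s = d·(N_t+1) = 11.7 × 14 = 163.8 mm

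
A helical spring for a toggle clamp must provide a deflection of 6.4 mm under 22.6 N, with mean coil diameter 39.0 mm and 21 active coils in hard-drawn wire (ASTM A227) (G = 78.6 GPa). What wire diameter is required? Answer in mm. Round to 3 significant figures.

Required rate k = F/δ = 22.6/6.4 = 3.5312 N/mm
d = (8D³N_a·k / G)^(1/4) = (8·39.0³·21·3.5312 / (78.6×10³))^0.25
  = (447.72)^0.25 = 4.5999 mm

4.60 mm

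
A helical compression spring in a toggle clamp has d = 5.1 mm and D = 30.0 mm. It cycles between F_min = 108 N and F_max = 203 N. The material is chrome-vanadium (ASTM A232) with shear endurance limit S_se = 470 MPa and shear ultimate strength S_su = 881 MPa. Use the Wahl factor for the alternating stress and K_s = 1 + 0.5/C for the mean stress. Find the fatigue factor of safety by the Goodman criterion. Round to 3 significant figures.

5.45

C = D/d = 30.0/5.1 = 5.8824; K_W = (4C−1)/(4C−4)+0.615/C = 1.2582; K_s = 1+0.5/C = 1.0850
F_a = (F_max−F_min)/2 = 47.5 N; F_m = (F_max+F_min)/2 = 155.5 N
τ_a = K_W·8F_aD/(πd³) = 1.2582 × 27.355 = 34.418 MPa
τ_m = K_s·8F_mD/(πd³) = 1.0850 × 89.553 = 97.165 MPa
Goodman: 1/n_f = τ_a/S_se + τ_m/S_su = 34.418/470 + 97.165/881 = 0.07323 + 0.11029 = 0.18352
n_f = 1/0.18352 = 5.449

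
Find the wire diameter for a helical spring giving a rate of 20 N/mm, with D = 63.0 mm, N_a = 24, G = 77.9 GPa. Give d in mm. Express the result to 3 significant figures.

10.5 mm

d = (8D³N_a·k / G)^(1/4) = (8·63.0³·24·20 / (77.9×10³))^0.25
  = (12326)^0.25 = 10.5367 mm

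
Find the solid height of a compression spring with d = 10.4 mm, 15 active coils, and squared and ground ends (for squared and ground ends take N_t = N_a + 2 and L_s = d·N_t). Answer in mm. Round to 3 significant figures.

177 mm

squared and ground ends: N_t = N_a + 2 = 15 + 2 = 17
L_s = d·N_t = 10.4 × 17 = 176.8 mm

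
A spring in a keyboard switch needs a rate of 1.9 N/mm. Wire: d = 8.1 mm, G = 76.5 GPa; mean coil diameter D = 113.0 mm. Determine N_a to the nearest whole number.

15

N_a = Gd⁴/(8D³k) = (76.5×10³ × 8.1⁴)/(8 × 113.0³ × 1.9)
    = 3.29307e+08 / 2.1932e+07 = 15.01 → 15 coils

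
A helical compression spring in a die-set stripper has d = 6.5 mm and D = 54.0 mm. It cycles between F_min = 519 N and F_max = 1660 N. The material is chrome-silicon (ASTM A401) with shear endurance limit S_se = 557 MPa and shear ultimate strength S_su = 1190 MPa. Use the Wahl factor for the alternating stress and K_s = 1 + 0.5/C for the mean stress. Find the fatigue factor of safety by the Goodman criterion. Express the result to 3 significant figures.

0.918

C = D/d = 54.0/6.5 = 8.3077; K_W = (4C−1)/(4C−4)+0.615/C = 1.1767; K_s = 1+0.5/C = 1.0602
F_a = (F_max−F_min)/2 = 570.5 N; F_m = (F_max+F_min)/2 = 1089.5 N
τ_a = K_W·8F_aD/(πd³) = 1.1767 × 285.66 = 336.12 MPa
τ_m = K_s·8F_mD/(πd³) = 1.0602 × 545.53 = 578.37 MPa
Goodman: 1/n_f = τ_a/S_se + τ_m/S_su = 336.12/557 + 578.37/1190 = 0.60346 + 0.48602 = 1.0895
n_f = 1/1.0895 = 0.9179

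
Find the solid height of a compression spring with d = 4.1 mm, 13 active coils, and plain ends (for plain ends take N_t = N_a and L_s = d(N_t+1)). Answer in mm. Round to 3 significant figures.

plain ends: N_t = N_a = 13
L_s = d·(N_t+1) = 4.1 × 14 = 57.4 mm

57.4 mm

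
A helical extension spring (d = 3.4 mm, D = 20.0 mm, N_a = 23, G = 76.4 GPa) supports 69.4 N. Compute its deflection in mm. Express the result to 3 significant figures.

10.0 mm

k = Gd⁴/(8D³N_a) = (76.4×10³)(3.4⁴)/(8·20.0³·23) = 6.9359 N/mm
δ = F/k = 69.4 / 6.9359 = 10.006 mm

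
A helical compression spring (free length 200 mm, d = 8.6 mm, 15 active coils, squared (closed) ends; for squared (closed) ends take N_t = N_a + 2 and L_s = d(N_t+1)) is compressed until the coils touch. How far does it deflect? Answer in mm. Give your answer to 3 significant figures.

N_t = 17; L_s = 8.6·18 = 154.8 mm
δ_solid = L₀ − L_s = 200 − 154.8 = 45.2 mm

45.2 mm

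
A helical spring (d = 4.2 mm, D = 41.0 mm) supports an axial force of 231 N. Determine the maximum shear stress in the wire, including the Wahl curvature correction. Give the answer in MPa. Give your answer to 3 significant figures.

Spring index C = D/d = 41.0/4.2 = 9.7619
K_W = (4C−1)/(4C−4) + 0.615/C = 38.048/35.048 + 0.0630 = 1.1486
τ₀ = 8FD/(πd³) = 8·231·41.0/(π·4.2³) = 75768/232.75 = 325.53 MPa
τ_max = K·τ₀ = 1.1486 × 325.53 = 373.9 MPa

374 MPa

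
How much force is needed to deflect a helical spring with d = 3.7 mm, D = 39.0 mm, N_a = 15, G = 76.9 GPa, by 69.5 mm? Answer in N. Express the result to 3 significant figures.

141 N

k = Gd⁴/(8D³N_a) = (76.9×10³)(3.7⁴)/(8·39.0³·15) = 2.0247 N/mm
F = k·δ = 2.0247 × 69.5 = 140.72 N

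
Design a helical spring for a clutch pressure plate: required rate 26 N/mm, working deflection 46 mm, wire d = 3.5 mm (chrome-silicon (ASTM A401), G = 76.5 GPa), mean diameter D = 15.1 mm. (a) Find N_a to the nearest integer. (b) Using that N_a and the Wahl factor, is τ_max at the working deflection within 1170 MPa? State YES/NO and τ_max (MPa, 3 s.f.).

(a) 16 coils; (b) NO, τ_max = 1470 MPa

N_a = Gd⁴/(8D³k) = (76.5×10³)(3.5⁴)/(8·15.1³·26) = 16.03 → N_a = 16
Actual rate k = Gd⁴/(8D³·16) = 26.049 N/mm
Working load F = kδ = 26.049·46 = 1198.3 N
C = 15.1/3.5 = 4.3143; K_W = (4C−1)/(4C−4)+0.615/C = 1.3688
τ_max = K_W·8FD/(πd³) = 1.3688·1074.6 = 1471 MPa
τ_max > 1170 MPa → exceeds allowable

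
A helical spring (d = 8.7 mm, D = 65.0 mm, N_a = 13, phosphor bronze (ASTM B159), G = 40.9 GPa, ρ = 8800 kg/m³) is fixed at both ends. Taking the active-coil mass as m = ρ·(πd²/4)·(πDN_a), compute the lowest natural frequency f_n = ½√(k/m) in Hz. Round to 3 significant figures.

k = Gd⁴/(8D³N_a) = (40.9×10³)(8.7⁴)/(8·65.0³·13) = 8.204 N/mm = 8204 N/m
Wire length L = πDN_a = π·65.0·13 = 2654.6 mm
m = ρ·(πd²/4)·L = 8800 × 59.447×10⁻⁶ m² × 2.6546 m = 1.3887 kg
f_n = ½√(k/m) = 0.5·√(8204/1.3887) = 0.5·√(5907.6) = 38.43 Hz

38.4 Hz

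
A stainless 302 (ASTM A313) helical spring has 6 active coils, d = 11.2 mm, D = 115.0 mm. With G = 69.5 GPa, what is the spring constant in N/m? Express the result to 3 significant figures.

15000 N/m

k = Gd⁴/(8D³N_a) = (69.5×10³ × 11.2⁴) / (8 × 115.0³ × 6)
  = 1.0936e+09 / 7.3002e+07 = 14.98 N/mm = 14980 N/m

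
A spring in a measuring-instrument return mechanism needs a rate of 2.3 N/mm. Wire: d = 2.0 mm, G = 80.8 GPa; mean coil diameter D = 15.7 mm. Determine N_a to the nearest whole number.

N_a = Gd⁴/(8D³k) = (80.8×10³ × 2.0⁴)/(8 × 15.7³ × 2.3)
    = 1.2928e+06 / 71206 = 18.16 → 18 coils

18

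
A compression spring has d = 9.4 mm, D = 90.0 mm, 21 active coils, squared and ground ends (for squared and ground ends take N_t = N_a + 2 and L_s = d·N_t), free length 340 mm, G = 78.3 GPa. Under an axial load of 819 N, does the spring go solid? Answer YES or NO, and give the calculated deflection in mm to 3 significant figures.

YES, δ = 164 mm

k = Gd⁴/(8D³N_a) = (78.3×10³)(9.4⁴)/(8·90.0³·21) = 4.9916 N/mm
N_t = 23; L_s = 9.4·23 = 216.2 mm; δ_solid = L₀ − L_s = 340 − 216.2 = 123.8 mm
δ = F/k = 819/4.9916 = 164.08 mm
δ ≥ δ_solid → spring goes solid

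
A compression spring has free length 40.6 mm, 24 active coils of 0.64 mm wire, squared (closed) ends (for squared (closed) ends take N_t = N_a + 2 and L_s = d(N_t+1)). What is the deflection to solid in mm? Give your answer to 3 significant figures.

N_t = 26; L_s = 0.64·27 = 17.28 mm
δ_solid = L₀ − L_s = 40.6 − 17.28 = 23.32 mm

23.3 mm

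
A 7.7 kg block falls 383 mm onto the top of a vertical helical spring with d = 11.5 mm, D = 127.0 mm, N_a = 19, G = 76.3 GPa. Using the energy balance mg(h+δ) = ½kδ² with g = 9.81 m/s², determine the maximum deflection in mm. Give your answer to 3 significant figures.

135 mm

k = Gd⁴/(8D³N_a) = (76.3×10³)(11.5⁴)/(8·127.0³·19) = 4.2861 N/mm
W = mg = 7.7 × 9.81 = 75.537 N
½kδ² − Wδ − Wh = 0 → δ = (W + √(W² + 2kWh))/k
δ = (75.537 + √(5705.8 + 247999))/4.2861 = (75.537 + 503.69)/4.2861 = 135.14 mm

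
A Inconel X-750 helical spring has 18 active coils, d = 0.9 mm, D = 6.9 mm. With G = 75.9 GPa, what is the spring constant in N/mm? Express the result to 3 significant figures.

1.05 N/mm

k = Gd⁴/(8D³N_a) = (75.9×10³ × 0.9⁴) / (8 × 6.9³ × 18)
  = 49798 / 47305.3 = 1.0527 N/mm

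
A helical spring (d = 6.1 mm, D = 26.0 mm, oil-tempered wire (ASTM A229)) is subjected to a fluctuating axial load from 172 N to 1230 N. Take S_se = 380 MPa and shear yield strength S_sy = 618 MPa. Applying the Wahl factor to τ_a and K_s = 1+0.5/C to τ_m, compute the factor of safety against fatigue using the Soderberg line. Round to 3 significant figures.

C = D/d = 26.0/6.1 = 4.2623; K_W = (4C−1)/(4C−4)+0.615/C = 1.3742; K_s = 1+0.5/C = 1.1173
F_a = (F_max−F_min)/2 = 529 N; F_m = (F_max+F_min)/2 = 701 N
τ_a = K_W·8F_aD/(πd³) = 1.3742 × 154.3 = 212.04 MPa
τ_m = K_s·8F_mD/(πd³) = 1.1173 × 204.48 = 228.46 MPa
Soderberg: 1/n_f = τ_a/S_se + τ_m/S_sy = 212.04/380 + 228.46/618 = 0.55801 + 0.36968 = 0.92769
n_f = 1/0.92769 = 1.078

1.08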